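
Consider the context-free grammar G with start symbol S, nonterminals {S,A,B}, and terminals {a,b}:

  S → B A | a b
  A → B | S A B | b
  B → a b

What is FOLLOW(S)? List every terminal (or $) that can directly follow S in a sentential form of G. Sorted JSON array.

FIRST sets, iterate to fixpoint:
pass 1:
  A via A→b: +{b}
  B via B→a b: +{a}
  S via S→B A: +{a}
  FIRST[S]={a}  FIRST[A]={b}  FIRST[B]={a}
pass 2:
  A via A→B: +{a}
  FIRST[S]={a}  FIRST[A]={a,b}  FIRST[B]={a}
pass 3: (no change)
  FIRST[S]={a}  FIRST[A]={a,b}  FIRST[B]={a}

FOLLOW sets:
seed FOLLOW(S) with $
iter 1:
  A→S A B: FOLLOW(S) ⊇ FIRST(A) = {a,b}; new: +{a,b}
  A→S A B: FOLLOW(A) ⊇ FIRST(B) = {a}; new: +{a}
  A→S A B: FOLLOW(B) ⊇ FOLLOW(A) ⊇ {a}; new: +{a}
  S→B A: FOLLOW(B) ⊇ FIRST(A) = {a,b}; new: +{b}
  S→B A: FOLLOW(A) ⊇ FOLLOW(S) ⊇ {$,a,b}; new: +{$,b}
  S: {$,a,b}  A: {$,a,b}  B: {a,b}
iter 2:
  A→B: FOLLOW(B) ⊇ FOLLOW(A) ⊇ {$,a,b}; new: +{$}
  S: {$,a,b}  A: {$,a,b}  B: {$,a,b}
iter 3: (stable)
  S: {$,a,b}  A: {$,a,b}  B: {$,a,b}

FOLLOW(S) = ["$", "a", "b"]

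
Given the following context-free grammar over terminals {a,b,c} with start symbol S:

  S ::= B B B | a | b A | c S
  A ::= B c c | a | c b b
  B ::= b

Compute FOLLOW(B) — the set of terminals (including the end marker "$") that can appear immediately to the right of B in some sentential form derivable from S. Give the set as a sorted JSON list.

FIRST iteration:
round 1:
  A via A→a: +{a}
  A via A→c b b: +{c}
  B via B→b: +{b}
  S via S→B B B: +{b}
  S via S→a: +{a}
  S via S→c S: +{c}
  FIRST(S)={a,b,c}  FIRST(A)={a,c}  FIRST(B)={b}
round 2:
  A via A→B c c: +{b}
  FIRST(S)={a,b,c}  FIRST(A)={a,b,c}  FIRST(B)={b}
round 3: done
  FIRST(S)={a,b,c}  FIRST(A)={a,b,c}  FIRST(B)={b}

FOLLOW iteration:
initialize: $ ∈ FOLLOW(S)
iter 1:
  A→B c c: FOLLOW(B) ⊇ FIRST(c) = {c}; new: +{c}
  S→B B B: FOLLOW(B) ⊇ FIRST(B) = {b}; new: +{b}
  S→B B B: FOLLOW(B) ⊇ FOLLOW(S) ⊇ {$}; new: +{$}
  S→b A: FOLLOW(A) ⊇ FOLLOW(S) ⊇ {$}; new: +{$}
  FOLLOW(S)={$}  FOLLOW(A)={$}  FOLLOW(B)={$,b,c}
iter 2: — fixpoint
  FOLLOW(S)={$}  FOLLOW(A)={$}  FOLLOW(B)={$,b,c}

FOLLOW(B) = ["$", "b", "c"]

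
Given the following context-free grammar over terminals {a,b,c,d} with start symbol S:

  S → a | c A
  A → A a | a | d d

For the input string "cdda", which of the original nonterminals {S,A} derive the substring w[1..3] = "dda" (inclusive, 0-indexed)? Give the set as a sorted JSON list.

Convert to CNF:
  S -> T2 A | a
  A -> A T0 | T1 T1 | a
  T0 -> a
  T1 -> d
  T2 -> c

CYK table (by increasing span), restricted to cells inside w[1..3]:
  cell(1,1) d: {T1}  orig:{}
  cell(2,2) d: {T1}  orig:{}
  cell(3,3) a: {A,S,T0}  orig:{A,S}
  cell(1,2) dd: {A}
  cell(2,3) da: ∅
  cell(1,3) dda: {A}

Original NTs in T[1,3] deriving "dda": ["A"]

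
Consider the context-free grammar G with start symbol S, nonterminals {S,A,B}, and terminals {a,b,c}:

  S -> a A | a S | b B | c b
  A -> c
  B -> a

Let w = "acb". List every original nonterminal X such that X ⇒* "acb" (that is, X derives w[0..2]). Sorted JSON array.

Convert to CNF:
  S -> T0 A | T0 S | T1 B | T2 T1
  A -> c
  B -> a
  T0 -> a
  T1 -> b
  T2 -> c

Fill CYK table bottom-up, restricted to cells inside w[0..2]:
  [0..0]={B,T0}  "a"  orig:{B}
  [1..1]={A,T2}  "c"  orig:{A}
  [2..2]={T1}  "b"  orig:{}
  [0..1]={S}  "ac"
  [1..2]={S}  "cb"
  [0..2]={S}  "acb"

Original NTs in T[0,2] deriving "acb": ["S"]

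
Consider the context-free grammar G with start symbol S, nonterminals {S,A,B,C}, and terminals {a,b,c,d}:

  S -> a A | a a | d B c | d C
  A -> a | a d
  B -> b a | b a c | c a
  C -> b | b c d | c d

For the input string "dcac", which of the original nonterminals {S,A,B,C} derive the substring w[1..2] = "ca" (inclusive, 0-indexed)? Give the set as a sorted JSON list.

Convert to CNF:
  S -> T0 A | T0 T0 | T1 C | T1 X6
  A -> T0 T1 | a
  B -> T2 T0 | T2 X4 | T3 T0
  C -> T2 X5 | T3 T1 | b
  T0 -> a
  T1 -> d
  T2 -> b
  T3 -> c
  X4 -> T0 T3
  X5 -> T3 T1
  X6 -> B T3

Fill CYK table bottom-up (cells [i..j] with 1 ≤ i ≤ j ≤ 2 only):
  cell(1,1) c: {T3}  orig:{}
  cell(2,2) a: {A,T0}  orig:{A}
  cell(1,2) ca: {B}

Original NTs in T[1,2] deriving "ca": ["B"]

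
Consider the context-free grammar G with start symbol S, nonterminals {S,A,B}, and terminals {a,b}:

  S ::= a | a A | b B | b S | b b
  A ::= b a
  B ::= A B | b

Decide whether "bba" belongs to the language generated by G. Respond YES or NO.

CNF form of G:
  S -> T0 B | T0 S | T0 T0 | T1 A | a
  A -> T0 T1
  B -> A B | b
  T0 -> b
  T1 -> a

CYK fill:
  cell(0,0) b: {B,T0}  orig:{B}
  cell(1,1) b: {B,T0}  orig:{B}
  cell(2,2) a: {S,T1}  orig:{S}
  cell(0,1) bb: {S}
  cell(1,2) ba: {A,S}
  cell(0,2) bba: {S}

S ∈ T[0,2] ⇒ YES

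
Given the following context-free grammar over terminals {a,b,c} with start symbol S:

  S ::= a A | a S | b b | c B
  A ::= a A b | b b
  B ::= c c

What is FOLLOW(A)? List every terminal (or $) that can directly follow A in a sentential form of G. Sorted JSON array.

FIRST iteration:
[1]
  A via A→a A b: +{a}
  A via A→b b: +{b}
  B via B→c c: +{c}
  S via S→a A: +{a}
  S via S→b b: +{b}
  S via S→c B: +{c}
  FIRST[S]={a,b,c}  FIRST[A]={a,b}  FIRST[B]={c}
[2] — fixpoint
  FIRST[S]={a,b,c}  FIRST[A]={a,b}  FIRST[B]={c}

FOLLOW iteration:
FOLLOW(S) := {$}
[1]
  A→a A b: FOLLOW(A) ⊇ FIRST(b) = {b}; new: +{b}
  S→a A: FOLLOW(A) ⊇ FOLLOW(S) ⊇ {$}; new: +{$}
  S→c B: FOLLOW(B) ⊇ FOLLOW(S) ⊇ {$}; new: +{$}
  FOLLOW[S]={$}  FOLLOW[A]={$,b}  FOLLOW[B]={$}
[2] (no change)
  FOLLOW[S]={$}  FOLLOW[A]={$,b}  FOLLOW[B]={$}

FOLLOW(A) = ["$", "b"]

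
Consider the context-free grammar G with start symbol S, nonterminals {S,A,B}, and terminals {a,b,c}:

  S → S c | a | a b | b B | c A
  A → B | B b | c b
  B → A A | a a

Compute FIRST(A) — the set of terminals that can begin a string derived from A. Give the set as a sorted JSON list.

FIRST iteration:
iter 1:
  A via A→c b: +{c}
  B via B→A A: +{c}
  B via B→a a: +{a}
  S via S→a: +{a}
  S via S→b B: +{b}
  S via S→c A: +{c}
  FIRST[S]={a,b,c}  FIRST[A]={c}  FIRST[B]={a,c}
iter 2:
  A via A→B: +{a}
  FIRST[S]={a,b,c}  FIRST[A]={a,c}  FIRST[B]={a,c}
iter 3: — fixpoint
  FIRST[S]={a,b,c}  FIRST[A]={a,c}  FIRST[B]={a,c}

FIRST(A) = ["a", "c"]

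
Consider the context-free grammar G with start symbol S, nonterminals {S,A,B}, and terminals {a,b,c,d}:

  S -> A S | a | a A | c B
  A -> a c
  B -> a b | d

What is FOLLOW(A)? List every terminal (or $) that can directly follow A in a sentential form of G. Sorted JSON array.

Compute FIRST by fixpoint:
[1]
  A via A→a c: +{a}
  B via B→a b: +{a}
  B via B→d: +{d}
  S via S→A S: +{a}
  S via S→c B: +{c}
  FIRST(S)={a,c}  FIRST(A)={a}  FIRST(B)={a,d}
[2] done
  FIRST(S)={a,c}  FIRST(A)={a}  FIRST(B)={a,d}

FOLLOW sets:
seed FOLLOW(S) with $
iter 1:
  S→A S: FOLLOW(A) ⊇ FIRST(S) = {a,c}; new: +{a,c}
  S→a A: FOLLOW(A) ⊇ FOLLOW(S) ⊇ {$}; new: +{$}
  S→c B: FOLLOW(B) ⊇ FOLLOW(S) ⊇ {$}; new: +{$}
  S: {$}  A: {$,a,c}  B: {$}
iter 2: — fixpoint
  S: {$}  A: {$,a,c}  B: {$}

FOLLOW(A) = ["$", "a", "c"]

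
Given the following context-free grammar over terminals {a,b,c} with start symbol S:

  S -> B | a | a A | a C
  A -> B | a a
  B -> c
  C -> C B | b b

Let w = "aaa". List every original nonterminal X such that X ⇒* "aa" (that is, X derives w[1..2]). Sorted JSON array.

Convert to CNF:
  S -> T0 A | T0 C | a | c
  A -> T0 T0 | c
  B -> c
  C -> C B | T1 T1
  T0 -> a
  T1 -> b

Fill CYK table bottom-up (cells [i..j] with 1 ≤ i ≤ j ≤ 2 only):
  cell(1,1) a: {S,T0}  orig:{S}
  cell(2,2) a: {S,T0}  orig:{S}
  cell(1,2) aa: {A}

Original NTs in T[1,2] deriving "aa": ["A"]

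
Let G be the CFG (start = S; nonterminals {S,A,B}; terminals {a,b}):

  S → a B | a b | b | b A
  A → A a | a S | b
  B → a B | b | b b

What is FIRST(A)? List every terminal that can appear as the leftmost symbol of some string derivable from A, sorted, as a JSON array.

FIRST sets, iterate to fixpoint:
iter 1:
  A via A→a S: +{a}
  A via A→b: +{b}
  B via B→a B: +{a}
  B via B→b: +{b}
  S via S→a B: +{a}
  S via S→b: +{b}
  S: {a,b}  A: {a,b}  B: {a,b}
iter 2: — fixpoint
  S: {a,b}  A: {a,b}  B: {a,b}

FIRST(A) = ["a", "b"]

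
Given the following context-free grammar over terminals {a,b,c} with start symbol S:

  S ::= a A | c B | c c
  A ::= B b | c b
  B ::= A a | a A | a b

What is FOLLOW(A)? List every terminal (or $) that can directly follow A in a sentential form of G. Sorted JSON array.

Compute FIRST by fixpoint:
round 1:
  A via A→c b: +{c}
  B via B→A a: +{c}
  B via B→a A: +{a}
  S via S→a A: +{a}
  S via S→c B: +{c}
  FIRST(S)={a,c}  FIRST(A)={c}  FIRST(B)={a,c}
round 2:
  A via A→B b: +{a}
  FIRST(S)={a,c}  FIRST(A)={a,c}  FIRST(B)={a,c}
round 3: (stable)
  FIRST(S)={a,c}  FIRST(A)={a,c}  FIRST(B)={a,c}

FOLLOW sets:
initialize: $ ∈ FOLLOW(S)
round 1:
  A→B b: FOLLOW(B) ⊇ FIRST(b) = {b}; new: +{b}
  B→A a: FOLLOW(A) ⊇ FIRST(a) = {a}; new: +{a}
  B→a A: FOLLOW(A) ⊇ FOLLOW(B) ⊇ {b}; new: +{b}
  S→a A: FOLLOW(A) ⊇ FOLLOW(S) ⊇ {$}; new: +{$}
  S→c B: FOLLOW(B) ⊇ FOLLOW(S) ⊇ {$}; new: +{$}
  FOLLOW[S]={$}  FOLLOW[A]={$,a,b}  FOLLOW[B]={$,b}
round 2: — fixpoint
  FOLLOW[S]={$}  FOLLOW[A]={$,a,b}  FOLLOW[B]={$,b}

FOLLOW(A) = ["$", "a", "b"]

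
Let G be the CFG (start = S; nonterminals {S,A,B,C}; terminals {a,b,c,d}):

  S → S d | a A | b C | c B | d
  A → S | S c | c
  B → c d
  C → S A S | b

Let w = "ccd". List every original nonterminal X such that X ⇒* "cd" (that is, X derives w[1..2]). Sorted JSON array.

Convert to CNF:
  S -> S T1 | T0 B | T2 A | T3 C | d
  A -> S T0 | S T1 | T0 B | T2 A | T3 C | c | d
  B -> T0 T1
  C -> S X4 | b
  T0 -> c
  T1 -> d
  T2 -> a
  T3 -> b
  X4 -> A S

CYK table (by increasing span), restricted to cells inside w[1..2]:
  [1..1]={A,T0}  "c"  orig:{A}
  [2..2]={A,S,T1}  "d"  orig:{A,S}
  [1..2]={B,X4}  "cd"  orig:{B}

Original NTs in T[1,2] deriving "cd": ["B"]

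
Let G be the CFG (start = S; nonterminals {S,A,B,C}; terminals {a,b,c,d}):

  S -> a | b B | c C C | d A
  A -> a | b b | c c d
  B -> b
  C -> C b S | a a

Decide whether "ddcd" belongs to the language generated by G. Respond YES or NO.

Convert to CNF:
  S -> T0 B | T1 X6 | T2 A | a
  A -> T0 T0 | T1 X4 | a
  B -> b
  C -> C X5 | T3 T3
  T0 -> b
  T1 -> c
  T2 -> d
  T3 -> a
  X4 -> T1 T2
  X5 -> T0 S
  X6 -> C C

CYK table (by increasing span):
  cell(0,0) d: {T2}  orig:{}
  cell(1,1) d: {T2}  orig:{}
  cell(2,2) c: {T1}  orig:{}
  cell(3,3) d: {T2}  orig:{}
  cell(0,1) dd: ∅
  cell(1,2) dc: ∅
  cell(2,3) cd: {X4}  orig:{}
  cell(0,2) ddc: ∅
  cell(1,3) dcd: ∅
  cell(0,3) ddcd: ∅

S ∉ T[0,3] ⇒ NO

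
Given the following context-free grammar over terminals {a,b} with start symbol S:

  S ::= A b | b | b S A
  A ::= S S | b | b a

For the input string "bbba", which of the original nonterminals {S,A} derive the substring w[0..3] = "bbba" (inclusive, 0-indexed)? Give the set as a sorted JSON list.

Convert to CNF:
  S -> A T0 | T0 X2 | b
  A -> S S | T0 T1 | b
  T0 -> b
  T1 -> a
  X2 -> S A

CYK fill, restricted to cells inside w[0..3]:
  [0..0]={A,S,T0}  "b"  orig:{A,S}
  [1..1]={A,S,T0}  "b"  orig:{A,S}
  [2..2]={A,S,T0}  "b"  orig:{A,S}
  [3..3]={T1}  "a"  orig:{}
  [0..1]={A,S,X2}  "bb"  orig:{A,S}
  [1..2]={A,S,X2}  "bb"  orig:{A,S}
  [2..3]={A}  "ba"
  [0..2]={A,S,X2}  "bbb"  orig:{A,S}
  [1..3]={X2}  "bba"  orig:{}
  [0..3]={S,X2}  "bbba"  orig:{S}

Original NTs in T[0,3] deriving "bbba": ["S"]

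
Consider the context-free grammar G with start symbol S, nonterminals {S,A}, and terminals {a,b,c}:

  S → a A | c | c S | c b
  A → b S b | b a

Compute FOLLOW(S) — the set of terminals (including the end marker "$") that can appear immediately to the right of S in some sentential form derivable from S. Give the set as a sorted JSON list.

FIRST iteration:
pass 1:
  A via A→b S b: +{b}
  S via S→a A: +{a}
  S via S→c: +{c}
  S: {a,c}  A: {b}
pass 2: (stable)
  S: {a,c}  A: {b}

FOLLOW iteration:
seed FOLLOW(S) with $
round 1:
  A→b S b: FOLLOW(S) ⊇ FIRST(b) = {b}; new: +{b}
  S→a A: FOLLOW(A) ⊇ FOLLOW(S) ⊇ {$,b}; new: +{$,b}
  FOLLOW[S]={$,b}  FOLLOW[A]={$,b}
round 2: (stable)
  FOLLOW[S]={$,b}  FOLLOW[A]={$,b}

FOLLOW(S) = ["$", "b"]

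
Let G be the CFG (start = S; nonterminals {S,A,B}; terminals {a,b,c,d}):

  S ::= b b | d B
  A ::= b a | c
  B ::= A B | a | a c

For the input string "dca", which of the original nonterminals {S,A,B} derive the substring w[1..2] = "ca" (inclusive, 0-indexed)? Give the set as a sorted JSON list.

CNF form of G:
  S -> T0 T0 | T3 B
  A -> T0 T1 | c
  B -> A B | T1 T2 | a
  T0 -> b
  T1 -> a
  T2 -> c
  T3 -> d

Fill CYK table bottom-up — only the sub-triangle for w[1..2]:
  T[1,1] 'c' = {A,T2}  orig:{A}
  T[2,2] 'a' = {B,T1}  orig:{B}
  T[1,2] 'ca' = {B}

Original NTs in T[1,2] deriving "ca": ["B"]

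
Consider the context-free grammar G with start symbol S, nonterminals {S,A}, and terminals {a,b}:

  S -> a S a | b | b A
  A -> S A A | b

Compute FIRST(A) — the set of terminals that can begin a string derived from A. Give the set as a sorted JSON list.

FIRST sets, iterate to fixpoint:
round 1:
  A via A→b: +{b}
  S via S→a S a: +{a}
  S via S→b: +{b}
  S: {a,b}  A: {b}
round 2:
  A via A→S A A: +{a}
  S: {a,b}  A: {a,b}
round 3: done
  S: {a,b}  A: {a,b}

FIRST(A) = ["a", "b"]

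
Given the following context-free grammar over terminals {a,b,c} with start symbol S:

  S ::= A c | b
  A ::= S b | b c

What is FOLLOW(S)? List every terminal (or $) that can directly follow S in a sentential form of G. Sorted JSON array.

Compute FIRST by fixpoint:
iter 1:
  A via A→b c: +{b}
  S via S→A c: +{b}
  S: {b}  A: {b}
iter 2: (stable)
  S: {b}  A: {b}

FOLLOW sets:
seed FOLLOW(S) with $
[1]
  A→S b: FOLLOW(S) ⊇ FIRST(b) = {b}; new: +{b}
  S→A c: FOLLOW(A) ⊇ FIRST(c) = {c}; new: +{c}
  FOLLOW(S)={$,b}  FOLLOW(A)={c}
[2] — fixpoint
  FOLLOW(S)={$,b}  FOLLOW(A)={c}

FOLLOW(S) = ["$", "b"]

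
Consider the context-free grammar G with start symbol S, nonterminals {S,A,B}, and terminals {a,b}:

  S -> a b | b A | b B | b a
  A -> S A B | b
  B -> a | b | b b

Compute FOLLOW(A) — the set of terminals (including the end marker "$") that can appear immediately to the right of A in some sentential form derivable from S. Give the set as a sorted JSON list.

Compute FIRST by fixpoint:
pass 1:
  A via A→b: +{b}
  B via B→a: +{a}
  B via B→b: +{b}
  S via S→a b: +{a}
  S via S→b A: +{b}
  S: {a,b}  A: {b}  B: {a,b}
pass 2:
  A via A→S A B: +{a}
  S: {a,b}  A: {a,b}  B: {a,b}
pass 3: — fixpoint
  S: {a,b}  A: {a,b}  B: {a,b}

FOLLOW sets:
FOLLOW(S) := {$}
[1]
  A→S A B: FOLLOW(S) ⊇ FIRST(A) = {a,b}; new: +{a,b}
  A→S A B: FOLLOW(A) ⊇ FIRST(B) = {a,b}; new: +{a,b}
  A→S A B: FOLLOW(B) ⊇ FOLLOW(A) ⊇ {a,b}; new: +{a,b}
  S→b A: FOLLOW(A) ⊇ FOLLOW(S) ⊇ {$,a,b}; new: +{$}
  S→b B: FOLLOW(B) ⊇ FOLLOW(S) ⊇ {$,a,b}; new: +{$}
  FOLLOW(S)={$,a,b}  FOLLOW(A)={$,a,b}  FOLLOW(B)={$,a,b}
[2] done
  FOLLOW(S)={$,a,b}  FOLLOW(A)={$,a,b}  FOLLOW(B)={$,a,b}

FOLLOW(A) = ["$", "a", "b"]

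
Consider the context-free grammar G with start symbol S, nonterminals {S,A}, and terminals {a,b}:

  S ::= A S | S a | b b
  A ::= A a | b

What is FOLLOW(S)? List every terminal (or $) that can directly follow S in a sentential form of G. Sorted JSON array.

FIRST iteration:
[1]
  A via A→b: +{b}
  S via S→A S: +{b}
  S: {b}  A: {b}
[2] — fixpoint
  S: {b}  A: {b}

FOLLOW sets:
FOLLOW(S) := {$}
iter 1:
  A→A a: FOLLOW(A) ⊇ FIRST(a) = {a}; new: +{a}
  S→A S: FOLLOW(A) ⊇ FIRST(S) = {b}; new: +{b}
  S→S a: FOLLOW(S) ⊇ FIRST(a) = {a}; new: +{a}
  FOLLOW(S)={$,a}  FOLLOW(A)={a,b}
iter 2: — fixpoint
  FOLLOW(S)={$,a}  FOLLOW(A)={a,b}

FOLLOW(S) = ["$", "a"]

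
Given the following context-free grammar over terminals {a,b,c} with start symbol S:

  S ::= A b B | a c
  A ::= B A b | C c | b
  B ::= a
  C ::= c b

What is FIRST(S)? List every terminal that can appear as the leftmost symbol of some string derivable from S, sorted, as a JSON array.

FIRST sets, iterate to fixpoint:
[1]
  A via A→b: +{b}
  B via B→a: +{a}
  C via C→c b: +{c}
  S via S→A b B: +{b}
  S via S→a c: +{a}
  FIRST(S)={a,b}  FIRST(A)={b}  FIRST(B)={a}  FIRST(C)={c}
[2]
  A via A→B A b: +{a}
  A via A→C c: +{c}
  S via S→A b B: +{c}
  FIRST(S)={a,b,c}  FIRST(A)={a,b,c}  FIRST(B)={a}  FIRST(C)={c}
[3] (no change)
  FIRST(S)={a,b,c}  FIRST(A)={a,b,c}  FIRST(B)={a}  FIRST(C)={c}

FIRST(S) = ["a", "b", "c"]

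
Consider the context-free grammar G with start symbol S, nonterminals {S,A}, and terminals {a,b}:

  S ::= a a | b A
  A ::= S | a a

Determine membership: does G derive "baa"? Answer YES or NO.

Convert to CNF:
  S -> T0 T0 | T1 A
  A -> T0 T0 | T1 A
  T0 -> a
  T1 -> b

CYK table (by increasing span):
  T[0,0] 'b' = {T1}  orig:{}
  T[1,1] 'a' = {T0}  orig:{}
  T[2,2] 'a' = {T0}  orig:{}
  T[0,1] 'ba' = ∅
  T[1,2] 'aa' = {A,S}
  T[0,2] 'baa' = {A,S}

S ∈ T[0,2] ⇒ YES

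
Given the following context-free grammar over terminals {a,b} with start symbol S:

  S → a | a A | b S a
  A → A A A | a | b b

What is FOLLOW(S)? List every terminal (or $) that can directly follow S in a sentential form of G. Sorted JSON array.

FIRST sets, iterate to fixpoint:
iter 1:
  A via A→a: +{a}
  A via A→b b: +{b}
  S via S→a: +{a}
  S via S→b S a: +{b}
  S: {a,b}  A: {a,b}
iter 2: (no change)
  S: {a,b}  A: {a,b}

FOLLOW sets:
FOLLOW(S) := {$}
iter 1:
  A→A A A: FOLLOW(A) ⊇ FIRST(A) = {a,b}; new: +{a,b}
  S→a A: FOLLOW(A) ⊇ FOLLOW(S) ⊇ {$}; new: +{$}
  S→b S a: FOLLOW(S) ⊇ FIRST(a) = {a}; new: +{a}
  FOLLOW(S)={$,a}  FOLLOW(A)={$,a,b}
iter 2: (no change)
  FOLLOW(S)={$,a}  FOLLOW(A)={$,a,b}

FOLLOW(S) = ["$", "a"]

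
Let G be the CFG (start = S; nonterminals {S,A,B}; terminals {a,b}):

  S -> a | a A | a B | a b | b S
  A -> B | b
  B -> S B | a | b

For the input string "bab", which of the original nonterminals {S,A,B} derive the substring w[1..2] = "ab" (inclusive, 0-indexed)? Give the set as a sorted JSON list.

CNF form of G:
  S -> T0 A | T0 B | T0 T1 | T1 S | a
  A -> S B | a | b
  B -> S B | a | b
  T0 -> a
  T1 -> b

CYK table (by increasing span) (cells [i..j] with 1 ≤ i ≤ j ≤ 2 only):
  cell(1,1) a: {A,B,S,T0}  orig:{A,B,S}
  cell(2,2) b: {A,B,T1}  orig:{A,B}
  cell(1,2) ab: {A,B,S}

Original NTs in T[1,2] deriving "ab": ["A", "B", "S"]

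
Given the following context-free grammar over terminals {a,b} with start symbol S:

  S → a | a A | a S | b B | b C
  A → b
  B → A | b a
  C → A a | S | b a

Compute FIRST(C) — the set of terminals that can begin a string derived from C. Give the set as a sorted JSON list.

FIRST sets, iterate to fixpoint:
[1]
  A via A→b: +{b}
  B via B→A: +{b}
  C via C→A a: +{b}
  S via S→a: +{a}
  S via S→b B: +{b}
  FIRST(S)={a,b}  FIRST(A)={b}  FIRST(B)={b}  FIRST(C)={b}
[2]
  C via C→S: +{a}
  FIRST(S)={a,b}  FIRST(A)={b}  FIRST(B)={b}  FIRST(C)={a,b}
[3] — fixpoint
  FIRST(S)={a,b}  FIRST(A)={b}  FIRST(B)={b}  FIRST(C)={a,b}

FIRST(C) = ["a", "b"]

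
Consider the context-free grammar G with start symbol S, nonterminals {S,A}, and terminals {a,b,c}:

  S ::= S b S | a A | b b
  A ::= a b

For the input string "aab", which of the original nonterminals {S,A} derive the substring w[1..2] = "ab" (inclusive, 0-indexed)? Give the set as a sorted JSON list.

CNF form of G:
  S -> S X2 | T0 A | T1 T1
  A -> T0 T1
  T0 -> a
  T1 -> b
  X2 -> T1 S

Fill CYK table bottom-up, restricted to cells inside w[1..2]:
  cell(1,1) a: {T0}  orig:{}
  cell(2,2) b: {T1}  orig:{}
  cell(1,2) ab: {A}

Original NTs in T[1,2] deriving "ab": ["A"]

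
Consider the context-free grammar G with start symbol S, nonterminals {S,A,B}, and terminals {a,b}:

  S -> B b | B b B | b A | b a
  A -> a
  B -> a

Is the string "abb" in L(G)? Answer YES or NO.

CNF form of G:
  S -> B T0 | B X2 | T0 A | T0 T1
  A -> a
  B -> a
  T0 -> b
  T1 -> a
  X2 -> T0 B

CYK table (by increasing span):
  T[0,0] 'a' = {A,B,T1}  orig:{A,B}
  T[1,1] 'b' = {T0}  orig:{}
  T[2,2] 'b' = {T0}  orig:{}
  T[0,1] 'ab' = {S}
  T[1,2] 'bb' = ∅
  T[0,2] 'abb' = ∅

S ∉ T[0,2] ⇒ NO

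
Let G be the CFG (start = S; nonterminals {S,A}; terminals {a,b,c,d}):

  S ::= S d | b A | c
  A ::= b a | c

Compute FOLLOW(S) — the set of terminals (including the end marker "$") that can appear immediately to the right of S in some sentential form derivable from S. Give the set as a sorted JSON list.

FIRST iteration:
iter 1:
  A via A→b a: +{b}
  A via A→c: +{c}
  S via S→b A: +{b}
  S via S→c: +{c}
  FIRST(S)={b,c}  FIRST(A)={b,c}
iter 2: (stable)
  FIRST(S)={b,c}  FIRST(A)={b,c}

Compute FOLLOW by fixpoint:
initialize: $ ∈ FOLLOW(S)
[1]
  S→S d: FOLLOW(S) ⊇ FIRST(d) = {d}; new: +{d}
  S→b A: FOLLOW(A) ⊇ FOLLOW(S) ⊇ {$,d}; new: +{$,d}
  S: {$,d}  A: {$,d}
[2] done
  S: {$,d}  A: {$,d}

FOLLOW(S) = ["$", "d"]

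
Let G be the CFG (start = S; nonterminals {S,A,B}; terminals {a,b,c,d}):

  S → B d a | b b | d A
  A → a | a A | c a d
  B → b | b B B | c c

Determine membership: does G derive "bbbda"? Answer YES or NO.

Convert to CNF:
  S -> B X6 | T2 A | T3 T3
  A -> T0 A | T1 X4 | a
  B -> T1 T1 | T3 X5 | b
  T0 -> a
  T1 -> c
  T2 -> d
  T3 -> b
  X4 -> T0 T2
  X5 -> B B
  X6 -> T2 T0

CYK fill:
  cell(0,0) b: {B,T3}  orig:{B}
  cell(1,1) b: {B,T3}  orig:{B}
  cell(2,2) b: {B,T3}  orig:{B}
  cell(3,3) d: {T2}  orig:{}
  cell(4,4) a: {A,T0}  orig:{A}
  cell(0,1) bb: {S,X5}  orig:{S}
  cell(1,2) bb: {S,X5}  orig:{S}
  cell(2,3) bd: ∅
  cell(3,4) da: {S,X6}  orig:{S}
  cell(0,2) bbb: {B}
  cell(1,3) bbd: ∅
  cell(2,4) bda: {S}
  cell(0,3) bbbd: ∅
  cell(1,4) bbda: ∅
  cell(0,4) bbbda: {S}

S ∈ T[0,4] ⇒ YES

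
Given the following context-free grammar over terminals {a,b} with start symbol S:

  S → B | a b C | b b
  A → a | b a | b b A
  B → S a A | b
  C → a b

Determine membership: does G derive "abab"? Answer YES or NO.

CNF form of G:
  S -> S X4 | T0 T0 | T1 X5 | b
  A -> T0 T1 | T0 X2 | a
  B -> S X3 | b
  C -> T1 T0
  T0 -> b
  T1 -> a
  X2 -> T0 A
  X3 -> T1 A
  X4 -> T1 A
  X5 -> T0 C

CYK table (by increasing span):
  T[0,0] 'a' = {A,T1}  orig:{A}
  T[1,1] 'b' = {B,S,T0}  orig:{B,S}
  T[2,2] 'a' = {A,T1}  orig:{A}
  T[3,3] 'b' = {B,S,T0}  orig:{B,S}
  T[0,1] 'ab' = {C}
  T[1,2] 'ba' = {A,X2}  orig:{A}
  T[2,3] 'ab' = {C}
  T[0,2] 'aba' = {X3,X4}  orig:{}
  T[1,3] 'bab' = {X5}  orig:{}
  T[0,3] 'abab' = {S}

S ∈ T[0,3] ⇒ YES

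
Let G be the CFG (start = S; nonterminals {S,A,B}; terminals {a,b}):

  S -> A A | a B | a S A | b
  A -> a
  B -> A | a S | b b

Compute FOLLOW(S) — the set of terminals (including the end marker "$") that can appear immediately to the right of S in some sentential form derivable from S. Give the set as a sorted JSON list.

FIRST iteration:
round 1:
  A via A→a: +{a}
  B via B→A: +{a}
  B via B→b b: +{b}
  S via S→A A: +{a}
  S via S→b: +{b}
  S: {a,b}  A: {a}  B: {a,b}
round 2: — fixpoint
  S: {a,b}  A: {a}  B: {a,b}

FOLLOW sets:
FOLLOW(S) := {$}
[1]
  S→A A: FOLLOW(A) ⊇ FIRST(A) = {a}; new: +{a}
  S→A A: FOLLOW(A) ⊇ FOLLOW(S) ⊇ {$}; new: +{$}
  S→a B: FOLLOW(B) ⊇ FOLLOW(S) ⊇ {$}; new: +{$}
  S→a S A: FOLLOW(S) ⊇ FIRST(A) = {a}; new: +{a}
  S: {$,a}  A: {$,a}  B: {$}
[2]
  S→a B: FOLLOW(B) ⊇ FOLLOW(S) ⊇ {$,a}; new: +{a}
  S: {$,a}  A: {$,a}  B: {$,a}
[3] done
  S: {$,a}  A: {$,a}  B: {$,a}

FOLLOW(S) = ["$", "a"]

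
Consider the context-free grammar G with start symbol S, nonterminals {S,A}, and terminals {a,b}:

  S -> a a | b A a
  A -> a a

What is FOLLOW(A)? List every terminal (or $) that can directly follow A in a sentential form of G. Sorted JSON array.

Compute FIRST by fixpoint:
iter 1:
  A via A→a a: +{a}
  S via S→a a: +{a}
  S via S→b A a: +{b}
  FIRST(S)={a,b}  FIRST(A)={a}
iter 2: — fixpoint
  FIRST(S)={a,b}  FIRST(A)={a}

FOLLOW iteration:
FOLLOW(S) := {$}
iter 1:
  S→b A a: FOLLOW(A) ⊇ FIRST(a) = {a}; new: +{a}
  S: {$}  A: {a}
iter 2: done
  S: {$}  A: {a}

FOLLOW(A) = ["a"]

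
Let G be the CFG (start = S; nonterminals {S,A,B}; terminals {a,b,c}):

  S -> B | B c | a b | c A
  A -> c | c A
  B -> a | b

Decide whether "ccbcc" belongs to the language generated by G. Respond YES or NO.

CNF form of G:
  S -> B T0 | T0 A | T1 T2 | a | b
  A -> T0 A | c
  B -> a | b
  T0 -> c
  T1 -> a
  T2 -> b

CYK fill:
  T[0,0] 'c' = {A,T0}  orig:{A}
  T[1,1] 'c' = {A,T0}  orig:{A}
  T[2,2] 'b' = {B,S,T2}  orig:{B,S}
  T[3,3] 'c' = {A,T0}  orig:{A}
  T[4,4] 'c' = {A,T0}  orig:{A}
  T[0,1] 'cc' = {A,S}
  T[1,2] 'cb' = ∅
  T[2,3] 'bc' = {S}
  T[3,4] 'cc' = {A,S}
  T[0,2] 'ccb' = ∅
  T[1,3] 'cbc' = ∅
  T[2,4] 'bcc' = ∅
  T[0,3] 'ccbc' = ∅
  T[1,4] 'cbcc' = ∅
  T[0,4] 'ccbcc' = ∅

S ∉ T[0,4] ⇒ NO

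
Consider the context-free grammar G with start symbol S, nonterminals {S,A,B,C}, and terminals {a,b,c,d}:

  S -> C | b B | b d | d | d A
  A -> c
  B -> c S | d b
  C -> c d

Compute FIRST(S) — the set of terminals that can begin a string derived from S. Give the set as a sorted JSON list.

Compute FIRST by fixpoint:
iter 1:
  A via A→c: +{c}
  B via B→c S: +{c}
  B via B→d b: +{d}
  C via C→c d: +{c}
  S via S→C: +{c}
  S via S→b B: +{b}
  S via S→d: +{d}
  FIRST(S)={b,c,d}  FIRST(A)={c}  FIRST(B)={c,d}  FIRST(C)={c}
iter 2: — fixpoint
  FIRST(S)={b,c,d}  FIRST(A)={c}  FIRST(B)={c,d}  FIRST(C)={c}

FIRST(S) = ["b", "c", "d"]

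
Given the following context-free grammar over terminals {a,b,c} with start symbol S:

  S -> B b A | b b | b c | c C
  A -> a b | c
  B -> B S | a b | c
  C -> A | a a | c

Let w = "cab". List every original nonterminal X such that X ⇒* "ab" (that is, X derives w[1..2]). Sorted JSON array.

Convert to CNF:
  S -> B X3 | T1 T1 | T1 T2 | T2 C
  A -> T0 T1 | c
  B -> B S | T0 T1 | c
  C -> T0 T0 | T0 T1 | c
  T0 -> a
  T1 -> b
  T2 -> c
  X3 -> T1 A

Fill CYK table bottom-up (cells [i..j] with 1 ≤ i ≤ j ≤ 2 only):
  T[1,1] 'a' = {T0}  orig:{}
  T[2,2] 'b' = {T1}  orig:{}
  T[1,2] 'ab' = {A,B,C}

Original NTs in T[1,2] deriving "ab": ["A", "B", "C"]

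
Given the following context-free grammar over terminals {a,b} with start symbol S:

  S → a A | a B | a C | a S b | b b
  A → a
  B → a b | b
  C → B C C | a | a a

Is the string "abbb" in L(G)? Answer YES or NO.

CNF form of G:
  S -> T0 A | T0 B | T0 C | T0 X3 | T1 T1
  A -> a
  B -> T0 T1 | b
  C -> B X2 | T0 T0 | a
  T0 -> a
  T1 -> b
  X2 -> C C
  X3 -> S T1

CYK fill:
  cell(0,0) a: {A,C,T0}  orig:{A,C}
  cell(1,1) b: {B,T1}  orig:{B}
  cell(2,2) b: {B,T1}  orig:{B}
  cell(3,3) b: {B,T1}  orig:{B}
  cell(0,1) ab: {B,S}
  cell(1,2) bb: {S}
  cell(2,3) bb: {S}
  cell(0,2) abb: {X3}  orig:{}
  cell(1,3) bbb: {X3}  orig:{}
  cell(0,3) abbb: {S}

S ∈ T[0,3] ⇒ YES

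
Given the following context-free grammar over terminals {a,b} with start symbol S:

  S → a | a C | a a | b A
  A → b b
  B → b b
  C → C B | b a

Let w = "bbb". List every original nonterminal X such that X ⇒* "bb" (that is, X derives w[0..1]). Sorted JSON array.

CNF form of G:
  S -> T0 A | T1 C | T1 T1 | a
  A -> T0 T0
  B -> T0 T0
  C -> C B | T0 T1
  T0 -> b
  T1 -> a

Fill CYK table bottom-up — only the sub-triangle for w[0..1]:
  [0..0]={T0}  "b"  orig:{}
  [1..1]={T0}  "b"  orig:{}
  [0..1]={A,B}  "bb"

Original NTs in T[0,1] deriving "bb": ["A", "B"]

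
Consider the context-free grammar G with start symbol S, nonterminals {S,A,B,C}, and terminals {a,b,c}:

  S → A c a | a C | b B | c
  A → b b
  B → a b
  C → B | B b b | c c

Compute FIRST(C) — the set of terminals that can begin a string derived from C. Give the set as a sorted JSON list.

Compute FIRST by fixpoint:
iter 1:
  A via A→b b: +{b}
  B via B→a b: +{a}
  C via C→B: +{a}
  C via C→c c: +{c}
  S via S→A c a: +{b}
  S via S→a C: +{a}
  S via S→c: +{c}
  FIRST(S)={a,b,c}  FIRST(A)={b}  FIRST(B)={a}  FIRST(C)={a,c}
iter 2: done
  FIRST(S)={a,b,c}  FIRST(A)={b}  FIRST(B)={a}  FIRST(C)={a,c}

FIRST(C) = ["a", "c"]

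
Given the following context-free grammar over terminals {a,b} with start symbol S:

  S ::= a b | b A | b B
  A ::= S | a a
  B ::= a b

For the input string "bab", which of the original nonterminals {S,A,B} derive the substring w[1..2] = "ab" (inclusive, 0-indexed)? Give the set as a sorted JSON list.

CNF form of G:
  S -> T0 T1 | T1 A | T1 B
  A -> T0 T0 | T0 T1 | T1 A | T1 B
  B -> T0 T1
  T0 -> a
  T1 -> b

Fill CYK table bottom-up — only the sub-triangle for w[1..2]:
  cell(1,1) a: {T0}  orig:{}
  cell(2,2) b: {T1}  orig:{}
  cell(1,2) ab: {A,B,S}

Original NTs in T[1,2] deriving "ab": ["A", "B", "S"]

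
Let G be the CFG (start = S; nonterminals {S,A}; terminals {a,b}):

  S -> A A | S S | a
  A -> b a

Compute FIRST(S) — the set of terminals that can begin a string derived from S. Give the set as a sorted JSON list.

Compute FIRST by fixpoint:
round 1:
  A via A→b a: +{b}
  S via S→A A: +{b}
  S via S→a: +{a}
  FIRST(S)={a,b}  FIRST(A)={b}
round 2: — fixpoint
  FIRST(S)={a,b}  FIRST(A)={b}

FIRST(S) = ["a", "b"]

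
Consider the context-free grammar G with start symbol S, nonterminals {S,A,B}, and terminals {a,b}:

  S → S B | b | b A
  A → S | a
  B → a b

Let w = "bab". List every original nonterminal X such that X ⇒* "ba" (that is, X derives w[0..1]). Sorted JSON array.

Convert to CNF:
  S -> S B | T0 A | b
  A -> S B | T0 A | a | b
  B -> T1 T0
  T0 -> b
  T1 -> a

CYK table (by increasing span), restricted to cells inside w[0..1]:
  [0..0]={A,S,T0}  "b"  orig:{A,S}
  [1..1]={A,T1}  "a"  orig:{A}
  [0..1]={A,S}  "ba"

Original NTs in T[0,1] deriving "ba": ["A", "S"]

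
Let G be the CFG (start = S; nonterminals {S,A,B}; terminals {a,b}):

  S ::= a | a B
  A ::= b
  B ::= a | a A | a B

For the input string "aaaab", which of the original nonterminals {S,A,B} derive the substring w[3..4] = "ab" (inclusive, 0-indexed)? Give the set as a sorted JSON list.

CNF form of G:
  S -> T0 B | a
  A -> b
  B -> T0 A | T0 B | a
  T0 -> a

Fill CYK table bottom-up (cells [i..j] with 3 ≤ i ≤ j ≤ 4 only):
  cell(3,3) a: {B,S,T0}  orig:{B,S}
  cell(4,4) b: {A}
  cell(3,4) ab: {B}

Original NTs in T[3,4] deriving "ab": ["B"]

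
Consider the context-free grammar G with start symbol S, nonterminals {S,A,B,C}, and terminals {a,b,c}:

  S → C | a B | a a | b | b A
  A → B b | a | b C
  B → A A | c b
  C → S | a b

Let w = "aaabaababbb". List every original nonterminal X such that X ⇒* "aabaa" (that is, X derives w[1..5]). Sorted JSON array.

Convert to CNF:
  S -> T0 A | T2 B | T2 T0 | T2 T2 | b
  A -> B T0 | T0 C | a
  B -> A A | T1 T0
  C -> T0 A | T2 B | T2 T0 | T2 T2 | b
  T0 -> b
  T1 -> c
  T2 -> a

Fill CYK table bottom-up, restricted to cells inside w[1..5]:
  [1..1]={A,T2}  "a"  orig:{A}
  [2..2]={A,T2}  "a"  orig:{A}
  [3..3]={C,S,T0}  "b"  orig:{C,S}
  [4..4]={A,T2}  "a"  orig:{A}
  [5..5]={A,T2}  "a"  orig:{A}
  [1..2]={B,C,S}  "aa"
  [2..3]={C,S}  "ab"
  [3..4]={C,S}  "ba"
  [4..5]={B,C,S}  "aa"
  [1..3]={A}  "aab"
  [2..4]=∅  "aba"
  [3..5]={A}  "baa"
  [1..4]={B}  "aaba"
  [2..5]={B}  "abaa"
  [1..5]={C,S}  "aabaa"

Original NTs in T[1,5] deriving "aabaa": ["C", "S"]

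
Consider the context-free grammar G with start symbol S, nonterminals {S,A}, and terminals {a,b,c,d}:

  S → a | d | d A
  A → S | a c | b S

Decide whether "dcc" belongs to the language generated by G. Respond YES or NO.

CNF form of G:
  S -> T3 A | a | d
  A -> T0 T1 | T2 S | T3 A | a | d
  T0 -> a
  T1 -> c
  T2 -> b
  T3 -> d

CYK table (by increasing span):
  T[0,0] 'd' = {A,S,T3}  orig:{A,S}
  T[1,1] 'c' = {T1}  orig:{}
  T[2,2] 'c' = {T1}  orig:{}
  T[0,1] 'dc' = ∅
  T[1,2] 'cc' = ∅
  T[0,2] 'dcc' = ∅

S ∉ T[0,2] ⇒ NO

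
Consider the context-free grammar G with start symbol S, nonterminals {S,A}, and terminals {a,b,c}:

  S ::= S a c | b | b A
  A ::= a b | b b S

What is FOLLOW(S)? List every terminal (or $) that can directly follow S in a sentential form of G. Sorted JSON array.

FIRST iteration:
iter 1:
  A via A→a b: +{a}
  A via A→b b S: +{b}
  S via S→b: +{b}
  FIRST[S]={b}  FIRST[A]={a,b}
iter 2: (no change)
  FIRST[S]={b}  FIRST[A]={a,b}

FOLLOW iteration:
seed FOLLOW(S) with $
iter 1:
  S→S a c: FOLLOW(S) ⊇ FIRST(a) = {a}; new: +{a}
  S→b A: FOLLOW(A) ⊇ FOLLOW(S) ⊇ {$,a}; new: +{$,a}
  FOLLOW[S]={$,a}  FOLLOW[A]={$,a}
iter 2: — fixpoint
  FOLLOW[S]={$,a}  FOLLOW[A]={$,a}

FOLLOW(S) = ["$", "a"]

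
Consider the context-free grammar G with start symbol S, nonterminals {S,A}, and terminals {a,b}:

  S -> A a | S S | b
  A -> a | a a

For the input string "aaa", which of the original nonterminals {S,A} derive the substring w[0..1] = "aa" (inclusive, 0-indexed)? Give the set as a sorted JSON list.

Convert to CNF:
  S -> A T0 | S S | b
  A -> T0 T0 | a
  T0 -> a

Fill CYK table bottom-up — only the sub-triangle for w[0..1]:
  T[0,0] 'a' = {A,T0}  orig:{A}
  T[1,1] 'a' = {A,T0}  orig:{A}
  T[0,1] 'aa' = {A,S}

Original NTs in T[0,1] deriving "aa": ["A", "S"]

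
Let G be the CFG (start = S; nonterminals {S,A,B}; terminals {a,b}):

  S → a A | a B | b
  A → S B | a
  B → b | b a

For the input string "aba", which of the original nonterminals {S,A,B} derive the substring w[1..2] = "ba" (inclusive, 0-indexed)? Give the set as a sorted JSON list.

Convert to CNF:
  S -> T1 A | T1 B | b
  A -> S B | a
  B -> T0 T1 | b
  T0 -> b
  T1 -> a

CYK fill (cells [i..j] with 1 ≤ i ≤ j ≤ 2 only):
  cell(1,1) b: {B,S,T0}  orig:{B,S}
  cell(2,2) a: {A,T1}  orig:{A}
  cell(1,2) ba: {B}

Original NTs in T[1,2] deriving "ba": ["B"]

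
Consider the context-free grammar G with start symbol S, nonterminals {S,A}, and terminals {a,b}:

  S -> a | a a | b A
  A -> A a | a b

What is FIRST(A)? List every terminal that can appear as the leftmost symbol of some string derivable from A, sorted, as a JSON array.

FIRST iteration:
[1]
  A via A→a b: +{a}
  S via S→a: +{a}
  S via S→b A: +{b}
  FIRST(S)={a,b}  FIRST(A)={a}
[2] — fixpoint
  FIRST(S)={a,b}  FIRST(A)={a}

FIRST(A) = ["a"]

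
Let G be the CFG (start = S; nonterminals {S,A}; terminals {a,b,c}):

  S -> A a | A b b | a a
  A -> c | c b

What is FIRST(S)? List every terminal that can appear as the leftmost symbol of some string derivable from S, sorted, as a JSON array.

Compute FIRST by fixpoint:
round 1:
  A via A→c: +{c}
  S via S→A a: +{c}
  S via S→a a: +{a}
  FIRST(S)={a,c}  FIRST(A)={c}
round 2: done
  FIRST(S)={a,c}  FIRST(A)={c}

FIRST(S) = ["a", "c"]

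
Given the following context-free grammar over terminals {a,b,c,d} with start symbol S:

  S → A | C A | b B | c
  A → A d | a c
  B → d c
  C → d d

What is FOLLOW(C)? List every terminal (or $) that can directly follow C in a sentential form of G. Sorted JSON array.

Compute FIRST by fixpoint:
round 1:
  A via A→a c: +{a}
  B via B→d c: +{d}
  C via C→d d: +{d}
  S via S→A: +{a}
  S via S→C A: +{d}
  S via S→b B: +{b}
  S via S→c: +{c}
  FIRST(S)={a,b,c,d}  FIRST(A)={a}  FIRST(B)={d}  FIRST(C)={d}
round 2: (no change)
  FIRST(S)={a,b,c,d}  FIRST(A)={a}  FIRST(B)={d}  FIRST(C)={d}

Compute FOLLOW by fixpoint:
seed FOLLOW(S) with $
iter 1:
  A→A d: FOLLOW(A) ⊇ FIRST(d) = {d}; new: +{d}
  S→A: FOLLOW(A) ⊇ FOLLOW(S) ⊇ {$}; new: +{$}
  S→C A: FOLLOW(C) ⊇ FIRST(A) = {a}; new: +{a}
  S→b B: FOLLOW(B) ⊇ FOLLOW(S) ⊇ {$}; new: +{$}
  FOLLOW(S)={$}  FOLLOW(A)={$,d}  FOLLOW(B)={$}  FOLLOW(C)={a}
iter 2: done
  FOLLOW(S)={$}  FOLLOW(A)={$,d}  FOLLOW(B)={$}  FOLLOW(C)={a}

FOLLOW(C) = ["a"]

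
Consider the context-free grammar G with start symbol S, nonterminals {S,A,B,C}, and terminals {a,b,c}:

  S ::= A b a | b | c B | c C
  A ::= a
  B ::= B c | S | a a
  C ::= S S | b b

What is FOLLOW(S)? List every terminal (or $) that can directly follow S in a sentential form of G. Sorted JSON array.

Compute FIRST by fixpoint:
pass 1:
  A via A→a: +{a}
  B via B→a a: +{a}
  C via C→b b: +{b}
  S via S→A b a: +{a}
  S via S→b: +{b}
  S via S→c B: +{c}
  FIRST(S)={a,b,c}  FIRST(A)={a}  FIRST(B)={a}  FIRST(C)={b}
pass 2:
  B via B→S: +{b,c}
  C via C→S S: +{a,c}
  FIRST(S)={a,b,c}  FIRST(A)={a}  FIRST(B)={a,b,c}  FIRST(C)={a,b,c}
pass 3: (no change)
  FIRST(S)={a,b,c}  FIRST(A)={a}  FIRST(B)={a,b,c}  FIRST(C)={a,b,c}

FOLLOW sets:
seed FOLLOW(S) with $
round 1:
  B→B c: FOLLOW(B) ⊇ FIRST(c) = {c}; new: +{c}
  B→S: FOLLOW(S) ⊇ FOLLOW(B) ⊇ {c}; new: +{c}
  C→S S: FOLLOW(S) ⊇ FIRST(S) = {a,b,c}; new: +{a,b}
  S→A b a: FOLLOW(A) ⊇ FIRST(b) = {b}; new: +{b}
  S→c B: FOLLOW(B) ⊇ FOLLOW(S) ⊇ {$,a,b,c}; new: +{$,a,b}
  S→c C: FOLLOW(C) ⊇ FOLLOW(S) ⊇ {$,a,b,c}; new: +{$,a,b,c}
  S: {$,a,b,c}  A: {b}  B: {$,a,b,c}  C: {$,a,b,c}
round 2: — fixpoint
  S: {$,a,b,c}  A: {b}  B: {$,a,b,c}  C: {$,a,b,c}

FOLLOW(S) = ["$", "a", "b", "c"]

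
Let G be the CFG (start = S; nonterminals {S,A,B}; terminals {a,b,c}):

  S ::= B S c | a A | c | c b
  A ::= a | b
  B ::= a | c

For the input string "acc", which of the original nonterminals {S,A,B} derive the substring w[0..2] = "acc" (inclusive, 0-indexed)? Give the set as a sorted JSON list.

CNF form of G:
  S -> B X3 | T0 T2 | T1 A | c
  A -> a | b
  B -> a | c
  T0 -> c
  T1 -> a
  T2 -> b
  X3 -> S T0

CYK fill — only the sub-triangle for w[0..2]:
  T[0,0] 'a' = {A,B,T1}  orig:{A,B}
  T[1,1] 'c' = {B,S,T0}  orig:{B,S}
  T[2,2] 'c' = {B,S,T0}  orig:{B,S}
  T[0,1] 'ac' = ∅
  T[1,2] 'cc' = {X3}  orig:{}
  T[0,2] 'acc' = {S}

Original NTs in T[0,2] deriving "acc": ["S"]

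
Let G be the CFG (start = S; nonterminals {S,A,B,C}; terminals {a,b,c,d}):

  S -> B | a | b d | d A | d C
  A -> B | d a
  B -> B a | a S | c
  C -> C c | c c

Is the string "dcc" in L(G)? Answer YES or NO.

CNF form of G:
  S -> B T0 | T0 S | T1 A | T1 C | T3 T1 | a | c
  A -> B T0 | T0 S | T1 T0 | c
  B -> B T0 | T0 S | c
  C -> C T2 | T2 T2
  T0 -> a
  T1 -> d
  T2 -> c
  T3 -> b

CYK table (by increasing span):
  [0..0]={T1}  "d"  orig:{}
  [1..1]={A,B,S,T2}  "c"  orig:{A,B,S}
  [2..2]={A,B,S,T2}  "c"  orig:{A,B,S}
  [0..1]={S}  "dc"
  [1..2]={C}  "cc"
  [0..2]={S}  "dcc"

S ∈ T[0,2] ⇒ YES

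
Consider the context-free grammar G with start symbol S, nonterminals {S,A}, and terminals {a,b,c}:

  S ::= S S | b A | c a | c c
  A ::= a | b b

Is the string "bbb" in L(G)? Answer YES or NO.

CNF form of G:
  S -> S S | T0 A | T1 T1 | T1 T2
  A -> T0 T0 | a
  T0 -> b
  T1 -> c
  T2 -> a

CYK fill:
  cell(0,0) b: {T0}  orig:{}
  cell(1,1) b: {T0}  orig:{}
  cell(2,2) b: {T0}  orig:{}
  cell(0,1) bb: {A}
  cell(1,2) bb: {A}
  cell(0,2) bbb: {S}

S ∈ T[0,2] ⇒ YES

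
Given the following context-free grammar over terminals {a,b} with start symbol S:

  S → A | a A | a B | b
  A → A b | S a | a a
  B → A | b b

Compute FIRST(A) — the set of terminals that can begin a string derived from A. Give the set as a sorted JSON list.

FIRST sets, iterate to fixpoint:
round 1:
  A via A→a a: +{a}
  B via B→A: +{a}
  B via B→b b: +{b}
  S via S→A: +{a}
  S via S→b: +{b}
  FIRST(S)={a,b}  FIRST(A)={a}  FIRST(B)={a,b}
round 2:
  A via A→S a: +{b}
  FIRST(S)={a,b}  FIRST(A)={a,b}  FIRST(B)={a,b}
round 3: (no change)
  FIRST(S)={a,b}  FIRST(A)={a,b}  FIRST(B)={a,b}

FIRST(A) = ["a", "b"]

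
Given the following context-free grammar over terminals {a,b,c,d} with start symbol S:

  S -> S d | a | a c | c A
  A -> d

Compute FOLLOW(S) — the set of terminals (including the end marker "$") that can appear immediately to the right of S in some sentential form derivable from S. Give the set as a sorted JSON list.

Compute FIRST by fixpoint:
[1]
  A via A→d: +{d}
  S via S→a: +{a}
  S via S→c A: +{c}
  FIRST[S]={a,c}  FIRST[A]={d}
[2] (stable)
  FIRST[S]={a,c}  FIRST[A]={d}

Compute FOLLOW by fixpoint:
seed FOLLOW(S) with $
pass 1:
  S→S d: FOLLOW(S) ⊇ FIRST(d) = {d}; new: +{d}
  S→c A: FOLLOW(A) ⊇ FOLLOW(S) ⊇ {$,d}; new: +{$,d}
  FOLLOW(S)={$,d}  FOLLOW(A)={$,d}
pass 2: done
  FOLLOW(S)={$,d}  FOLLOW(A)={$,d}

FOLLOW(S) = ["$", "d"]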